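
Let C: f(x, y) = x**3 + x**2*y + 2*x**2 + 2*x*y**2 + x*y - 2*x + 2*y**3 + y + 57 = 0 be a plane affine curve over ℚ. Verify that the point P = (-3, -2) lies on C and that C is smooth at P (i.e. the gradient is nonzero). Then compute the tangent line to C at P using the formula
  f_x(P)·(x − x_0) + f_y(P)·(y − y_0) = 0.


Tangent line at P: 31*x + 55*y + 203 = 0.

Step 1: f(-3, -2) = 0, so P lies on C.
Step 2: partial derivatives
  f_x(x, y) = 3*x**2 + 2*x*y + 4*x + 2*y**2 + y - 2, f_y(x, y) = x**2 + 4*x*y + x + 6*y**2 + 1.
  f_x(P) = 31, f_y(P) = 55 (gradient nonzero, so P is smooth).
Step 3: tangent line at P: 31·(x − -3) + 55·(y − -2) = 0.
Expanding: 31*x + 55*y + 203 = 0.


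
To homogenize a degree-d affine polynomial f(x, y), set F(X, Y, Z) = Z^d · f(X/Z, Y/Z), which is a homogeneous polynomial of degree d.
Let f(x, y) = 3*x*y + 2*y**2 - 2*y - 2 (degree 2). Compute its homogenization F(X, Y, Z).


F(X, Y, Z) = 3*X*Y + 2*Y**2 - 2*Y*Z - 2*Z**2

deg(f) = 2.
Substitute x = X/Z, y = Y/Z into f, then multiply by Z^2.
  monomial 3·x^1·y^1 ↦ 3·X^1·Y^1·Z^0.
  monomial 2·x^0·y^2 ↦ 2·X^0·Y^2·Z^0.
  monomial -2·x^0·y^1 ↦ -2·X^0·Y^1·Z^1.
  monomial -2·x^0·y^0 ↦ -2·X^0·Y^0·Z^2.
Collecting: F(X, Y, Z) = 3*X*Y + 2*Y**2 - 2*Y*Z - 2*Z**2.


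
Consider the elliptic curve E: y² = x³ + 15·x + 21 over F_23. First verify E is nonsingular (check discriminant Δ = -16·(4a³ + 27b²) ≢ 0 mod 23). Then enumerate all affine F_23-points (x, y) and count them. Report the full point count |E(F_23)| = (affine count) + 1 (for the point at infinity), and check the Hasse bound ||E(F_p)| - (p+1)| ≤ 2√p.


Affine points = {(2, 6), (2, 17), (3, 1), (3, 22), (7, 3), (7, 20), (8, 3), (8, 20), (14, 10), (14, 13), (19, 9), (19, 14), (20, 8), (20, 15), (21, 11), (21, 12)}; affine count = 16; |E(F_23)| = 17.

Discriminant check: Δ ∝ 4a³ + 27b² = 4·15³ + 27·21² = 4·3375 + 27·441 ≡ 15 (mod 23). Nonzero ⇒ E is nonsingular.
For each x ∈ F_23, compute rhs = x³ + 15·x + 21 mod 23, then count y ∈ F_23 with y² ≡ rhs.
  x = 0: rhs = 21, matching y values: none (0 points).
  x = 1: rhs = 14, matching y values: none (0 points).
  x = 2: rhs = 13, matching y values: 6, 17 (2 points).
  x = 3: rhs = 1, matching y values: 1, 22 (2 points).
  x = 4: rhs = 7, matching y values: none (0 points).
  x = 5: rhs = 14, matching y values: none (0 points).
  x = 6: rhs = 5, matching y values: none (0 points).
  x = 7: rhs = 9, matching y values: 3, 20 (2 points).
  x = 8: rhs = 9, matching y values: 3, 20 (2 points).
  x = 9: rhs = 11, matching y values: none (0 points).
  x = 10: rhs = 21, matching y values: none (0 points).
  x = 11: rhs = 22, matching y values: none (0 points).
  x = 12: rhs = 20, matching y values: none (0 points).
  x = 13: rhs = 21, matching y values: none (0 points).
  x = 14: rhs = 8, matching y values: 10, 13 (2 points).
  x = 15: rhs = 10, matching y values: none (0 points).
  x = 16: rhs = 10, matching y values: none (0 points).
  x = 17: rhs = 14, matching y values: none (0 points).
  x = 18: rhs = 5, matching y values: none (0 points).
  x = 19: rhs = 12, matching y values: 9, 14 (2 points).
  x = 20: rhs = 18, matching y values: 8, 15 (2 points).
  x = 21: rhs = 6, matching y values: 11, 12 (2 points).
  x = 22: rhs = 5, matching y values: none (0 points).
Total affine count: 16.
Full point count |E(F_23)| = 16 + 1 = 17.
Hasse bound: |17 − (23+1)| = |-7| = 7 ≤ 2√23 ≈ 9.5917 ✓.


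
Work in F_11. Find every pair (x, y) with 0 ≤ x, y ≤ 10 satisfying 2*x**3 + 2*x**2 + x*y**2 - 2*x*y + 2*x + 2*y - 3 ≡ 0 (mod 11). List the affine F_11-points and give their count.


Affine F_11-points: {(0, 7), (4, 0), (4, 7), (6, 2), (6, 7), (7, 9), (7, 10), (9, 1), (9, 2)}; count = 9.

For each of the 121 pairs (x, y) ∈ F_11², evaluate f(x, y) mod 11. Record the zeros.
  x = 0: [0↦8, 1↦10, 2↦1, 3↦3, 4↦5, 5↦7, 6↦9, 7↦0, 8↦2, 9↦4, 10↦6]  zeros at y ∈ {7}
  x = 1: [0↦3, 1↦4, 2↦7, 3↦1, 4↦8, 5↦6, 6↦6, 7↦8, 8↦1, 9↦7, 10↦4]  zeros at y ∈ ∅
  x = 2: [0↦3, 1↦3, 2↦7, 3↦4, 4↦5, 5↦10, 6↦8, 7↦10, 8↦5, 9↦4, 10↦7]  zeros at y ∈ ∅
  x = 3: [0↦9, 1↦8, 2↦2, 3↦2, 4↦8, 5↦9, 6↦5, 7↦7, 8↦4, 9↦7, 10↦5]  zeros at y ∈ ∅
  x = 4: [0↦0, 1↦9, 2↦4, 3↦7, 4↦7, 5↦4, 6↦9, 7↦0, 8↦10, 9↦6, 10↦10]  zeros at y ∈ {0, 7}
  x = 5: [0↦10, 1↦7, 2↦3, 3↦9, 4↦3, 5↦7, 6↦10, 7↦1, 8↦2, 9↦2, 10↦1]  zeros at y ∈ ∅
  x = 6: [0↦7, 1↦3, 2↦0, 3↦9, 4↦8, 5↦8, 6↦9, 7↦0, 8↦3, 9↦7, 10↦1]  zeros at y ∈ {2, 7}
  x = 7: [0↦3, 1↦9, 2↦7, 3↦8, 4↦1, 5↦8, 6↦7, 7↦9, 8↦3, 9↦0, 10↦0]  zeros at y ∈ {9, 10}
  x = 8: [0↦10, 1↦4, 2↦3, 3↦7, 4↦5, 5↦8, 6↦5, 7↦7, 8↦3, 9↦4, 10↦10]  zeros at y ∈ ∅
  x = 9: [0↦7, 1↦0, 2↦0, 3↦7, 4↦10, 5↦9, 6↦4, 7↦6, 8↦4, 9↦9, 10↦10]  zeros at y ∈ {1, 2}
  x = 10: [0↦6, 1↦9, 2↦10, 3↦9, 4↦6, 5↦1, 6↦5, 7↦7, 8↦7, 9↦5, 10↦1]  zeros at y ∈ ∅
Collecting zeros: affine points = {(0, 7), (4, 0), (4, 7), (6, 2), (6, 7), (7, 9), (7, 10), (9, 1), (9, 2)}.
Total count |C(F_11)_aff| = 9.


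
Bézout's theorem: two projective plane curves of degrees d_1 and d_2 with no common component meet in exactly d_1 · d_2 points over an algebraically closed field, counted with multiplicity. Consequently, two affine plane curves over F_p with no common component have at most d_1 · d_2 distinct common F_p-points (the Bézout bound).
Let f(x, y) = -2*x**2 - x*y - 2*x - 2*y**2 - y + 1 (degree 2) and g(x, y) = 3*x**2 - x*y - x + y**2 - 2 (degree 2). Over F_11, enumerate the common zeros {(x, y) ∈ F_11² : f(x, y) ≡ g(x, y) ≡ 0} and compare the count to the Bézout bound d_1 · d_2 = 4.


Common zeros: {(7, 1), (7, 6)}; count = 2; Bézout bound = 4.

deg(f) = 2, deg(g) = 2, so Bézout bound = 4.
Scan x ∈ F_11. For each x, list the y ∈ F_11 with f(x, y) ≡ 0 and those with g(x, y) ≡ 0 (mod 11); the common zeros in that column are the intersection.
  x = 0: f ≡ 0 at y ∈ {6, 10}; g ≡ 0 at y ∈ ∅; common: ∅.
  x = 1: f ≡ 0 at y ∈ ∅; g ≡ 0 at y ∈ {0, 1}; common: ∅.
  x = 2: f ≡ 0 at y ∈ {0, 4}; g ≡ 0 at y ∈ {3, 10}; common: ∅.
  x = 3: f ≡ 0 at y ∈ ∅; g ≡ 0 at y ∈ {0, 3}; common: ∅.
  x = 4: f ≡ 0 at y ∈ ∅; g ≡ 0 at y ∈ ∅; common: ∅.
  x = 5: f ≡ 0 at y ∈ {9, 10}; g ≡ 0 at y ∈ ∅; common: ∅.
  x = 6: f ≡ 0 at y ∈ {4, 9}; g ≡ 0 at y ∈ ∅; common: ∅.
  x = 7: f ≡ 0 at y ∈ {1, 6}; g ≡ 0 at y ∈ {1, 6}; common: {1, 6}.
  x = 8: f ≡ 0 at y ∈ {0, 1}; g ≡ 0 at y ∈ ∅; common: ∅.
  x = 9: f ≡ 0 at y ∈ ∅; g ≡ 0 at y ∈ {10}; common: ∅.
  x = 10: f ≡ 0 at y ∈ ∅; g ≡ 0 at y ∈ {4, 6}; common: ∅.
Collecting: common zeros = {(7, 1), (7, 6)}, so the count is 2.
Comparison with the Bézout bound: 2 ≤ 4 = deg(f)·deg(g), as expected for curves with no common component (the affine F_11-count falls short of the bound because intersections may lie at infinity, over extension fields, or carry multiplicity).


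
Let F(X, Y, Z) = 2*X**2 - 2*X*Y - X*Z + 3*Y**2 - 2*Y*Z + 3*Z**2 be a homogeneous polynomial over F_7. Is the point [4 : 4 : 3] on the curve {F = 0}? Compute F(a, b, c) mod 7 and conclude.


F(4,4,3) ≡ 4 (mod 7); P is NOT on the curve.

Evaluate F(4, 4, 3) term-by-term (mod 7).
  2*X**2 ↦ 2·16·1·1 = 32
  -2*X*Y ↦ -2·4·4·1 = -32
  -X*Z ↦ -1·4·1·3 = -12
  3*Y**2 ↦ 3·1·16·1 = 48
  -2*Y*Z ↦ -2·1·4·3 = -24
  3*Z**2 ↦ 3·1·1·9 = 27
Sum: F(4, 4, 3) = (32) + (-32) + (-12) + (48) + (-24) + (27) = 39.
Reducing mod 7: 39 ≡ 4 (mod 7).
Since F(a, b, c) ≡ 4 ≠ 0 (mod 7), P does NOT lie on the curve.


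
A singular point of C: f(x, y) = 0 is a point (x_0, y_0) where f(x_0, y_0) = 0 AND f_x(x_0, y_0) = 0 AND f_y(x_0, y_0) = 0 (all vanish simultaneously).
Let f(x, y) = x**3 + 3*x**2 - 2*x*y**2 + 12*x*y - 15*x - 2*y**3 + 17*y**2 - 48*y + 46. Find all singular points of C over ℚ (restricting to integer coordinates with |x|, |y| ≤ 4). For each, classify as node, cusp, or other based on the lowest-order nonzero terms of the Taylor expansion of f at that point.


Singular points: {(-1, 3)}; classification: cusp.

Compute partial derivatives:
  f_x = 3*x**2 + 6*x - 2*y**2 + 12*y - 15.
  f_y = -4*x*y + 12*x - 6*y**2 + 34*y - 48.
Scan x_0 ∈ {−4, ..., 4}. For each x_0, f_y(x_0, y) is a polynomial in y; find its integer roots y ∈ {−4, ..., 4}, then test f_x and f at those candidates.
  x = -4: f_y(-4, y) = -6*y**2 + 50*y - 96; vanishes at y ∈ {3}. (-4, 3): f_x = 27 ≠ 0.
  x = -3: f_y(-3, y) = -6*y**2 + 46*y - 84; vanishes at y ∈ {3}. (-3, 3): f_x = 12 ≠ 0.
  x = -2: f_y(-2, y) = -6*y**2 + 42*y - 72; vanishes at y ∈ {3, 4}. (-2, 3): f_x = 3 ≠ 0; (-2, 4): f_x = 1 ≠ 0.
  x = -1: f_y(-1, y) = -6*y**2 + 38*y - 60; vanishes at y ∈ {3}. (-1, 3): f_x = 0, f = 0 — SINGULAR.
  x = 0: f_y(0, y) = -6*y**2 + 34*y - 48; vanishes at y ∈ {3}. (0, 3): f_x = 3 ≠ 0.
  x = 1: f_y(1, y) = -6*y**2 + 30*y - 36; vanishes at y ∈ {2, 3}. (1, 2): f_x = 10 ≠ 0; (1, 3): f_x = 12 ≠ 0.
  x = 2: f_y(2, y) = -6*y**2 + 26*y - 24; vanishes at y ∈ {3}. (2, 3): f_x = 27 ≠ 0.
  x = 3: f_y(3, y) = -6*y**2 + 22*y - 12; vanishes at y ∈ {3}. (3, 3): f_x = 48 ≠ 0.
  x = 4: f_y(4, y) = -6*y**2 + 18*y; vanishes at y ∈ {0, 3}. (4, 0): f_x = 57 ≠ 0; (4, 3): f_x = 75 ≠ 0.
Only singular point on the grid: (-1, 3).
Classify: substitute x = -1 + u, y = 3 + v and expand: f = u**3 - 2*u*v**2 - 2*v**3 + v**2.
No constant or linear terms (consistent with a singular point). Quadratic part: v**2. Cubic part: u**3 - 2*u*v**2 - 2*v**3.
The quadratic part v**2 is a perfect square, so there is a single (double) tangent line v = 0, i.e. y = 3. Restricting the cubic part to that line (v = 0) leaves u**3 ≠ 0, so f is not divisible by v and the branch is v² ≈ -u**3 to lowest order — this is a cusp.
Classification: cusp.


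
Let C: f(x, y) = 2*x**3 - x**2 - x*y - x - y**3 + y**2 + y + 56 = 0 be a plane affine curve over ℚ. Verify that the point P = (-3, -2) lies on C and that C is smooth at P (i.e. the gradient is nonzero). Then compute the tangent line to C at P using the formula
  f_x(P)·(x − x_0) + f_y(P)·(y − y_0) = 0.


Tangent line at P: 61*x - 12*y + 159 = 0.

Step 1: f(-3, -2) = 0, so P lies on C.
Step 2: partial derivatives
  f_x(x, y) = 6*x**2 - 2*x - y - 1, f_y(x, y) = -x - 3*y**2 + 2*y + 1.
  f_x(P) = 61, f_y(P) = -12 (gradient nonzero, so P is smooth).
Step 3: tangent line at P: 61·(x − -3) + -12·(y − -2) = 0.
Expanding: 61*x - 12*y + 159 = 0.


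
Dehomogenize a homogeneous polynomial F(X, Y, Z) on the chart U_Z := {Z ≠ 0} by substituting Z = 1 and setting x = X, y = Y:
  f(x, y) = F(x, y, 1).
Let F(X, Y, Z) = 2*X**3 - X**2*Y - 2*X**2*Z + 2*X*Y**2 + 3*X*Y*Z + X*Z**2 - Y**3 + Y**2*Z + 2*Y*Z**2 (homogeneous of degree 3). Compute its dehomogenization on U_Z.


f(x, y) = 2*x**3 - x**2*y - 2*x**2 + 2*x*y**2 + 3*x*y + x - y**3 + y**2 + 2*y

On U_Z we set Z = 1. Each monomial c·X^i·Y^j·Z^k in F becomes c·x^i·y^j·1^k = c·x^i·y^j.
Substituting Z = 1: F(X, Y, 1) = 2*x**3 - x**2*y - 2*x**2 + 2*x*y**2 + 3*x*y + x - y**3 + y**2 + 2*y.
Note: deg(f) ≤ deg(F) = 3; strict inequality happens when F is divisible by Z (lost terms).


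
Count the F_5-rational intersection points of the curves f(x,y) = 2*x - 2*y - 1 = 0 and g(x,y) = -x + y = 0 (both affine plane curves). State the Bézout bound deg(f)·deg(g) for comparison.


Common zeros: ∅; count = 0; Bézout bound = 1.

deg(f) = 1, deg(g) = 1, so Bézout bound = 1.
Scan x ∈ F_5. For each x, list the y ∈ F_5 with f(x, y) ≡ 0 and those with g(x, y) ≡ 0 (mod 5); the common zeros in that column are the intersection.
  x = 0: f ≡ 0 at y ∈ {2}; g ≡ 0 at y ∈ {0}; common: ∅.
  x = 1: f ≡ 0 at y ∈ {3}; g ≡ 0 at y ∈ {1}; common: ∅.
  x = 2: f ≡ 0 at y ∈ {4}; g ≡ 0 at y ∈ {2}; common: ∅.
  x = 3: f ≡ 0 at y ∈ {0}; g ≡ 0 at y ∈ {3}; common: ∅.
  x = 4: f ≡ 0 at y ∈ {1}; g ≡ 0 at y ∈ {4}; common: ∅.
Collecting: common zeros = ∅, so the count is 0.
Comparison with the Bézout bound: 0 ≤ 1 = deg(f)·deg(g), as expected for curves with no common component (the affine F_5-count falls short of the bound because intersections may lie at infinity, over extension fields, or carry multiplicity).


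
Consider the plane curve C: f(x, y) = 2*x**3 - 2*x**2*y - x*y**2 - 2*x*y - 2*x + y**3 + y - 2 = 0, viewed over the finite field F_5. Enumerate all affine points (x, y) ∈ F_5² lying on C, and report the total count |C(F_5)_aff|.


Affine F_5-points: {(0, 1), (1, 1), (2, 0), (3, 4)}; count = 4.

For each of the 25 pairs (x, y) ∈ F_5², evaluate f(x, y) mod 5. Record the zeros.
  x = 0: [0↦3, 1↦0, 2↦3, 3↦3, 4↦1]  zeros at y ∈ {1}
  x = 1: [0↦3, 1↦0, 2↦1, 3↦2, 4↦4]  zeros at y ∈ {1}
  x = 2: [0↦0, 1↦3, 2↦3, 3↦1, 4↦3]  zeros at y ∈ {0}
  x = 3: [0↦1, 1↦1, 2↦1, 3↦2, 4↦0]  zeros at y ∈ {4}
  x = 4: [0↦3, 1↦1, 2↦2, 3↦2, 4↦2]  zeros at y ∈ ∅
Collecting zeros: affine points = {(0, 1), (1, 1), (2, 0), (3, 4)}.
Total count |C(F_5)_aff| = 4.


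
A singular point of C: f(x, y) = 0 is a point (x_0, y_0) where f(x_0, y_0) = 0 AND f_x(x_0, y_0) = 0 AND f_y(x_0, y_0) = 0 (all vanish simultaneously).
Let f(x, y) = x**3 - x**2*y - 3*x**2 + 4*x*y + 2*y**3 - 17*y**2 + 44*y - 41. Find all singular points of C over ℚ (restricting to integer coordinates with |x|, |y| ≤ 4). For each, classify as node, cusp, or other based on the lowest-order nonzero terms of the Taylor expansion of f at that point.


Singular points: {(2, 3)}; classification: cusp.

Compute partial derivatives:
  f_x = 3*x**2 - 2*x*y - 6*x + 4*y.
  f_y = -x**2 + 4*x + 6*y**2 - 34*y + 44.
Scan x_0 ∈ {−4, ..., 4}. For each x_0, f_y(x_0, y) is a polynomial in y; find its integer roots y ∈ {−4, ..., 4}, then test f_x and f at those candidates.
  x = -4: f_y(-4, y) = 6*y**2 - 34*y + 12; no integer root y with |y| ≤ 4.
  x = -3: f_y(-3, y) = 6*y**2 - 34*y + 23; no integer root y with |y| ≤ 4.
  x = -2: f_y(-2, y) = 6*y**2 - 34*y + 32; no integer root y with |y| ≤ 4.
  x = -1: f_y(-1, y) = 6*y**2 - 34*y + 39; no integer root y with |y| ≤ 4.
  x = 0: f_y(0, y) = 6*y**2 - 34*y + 44; vanishes at y ∈ {2}. (0, 2): f_x = 8 ≠ 0.
  x = 1: f_y(1, y) = 6*y**2 - 34*y + 47; no integer root y with |y| ≤ 4.
  x = 2: f_y(2, y) = 6*y**2 - 34*y + 48; vanishes at y ∈ {3}. (2, 3): f_x = 0, f = 0 — SINGULAR.
  x = 3: f_y(3, y) = 6*y**2 - 34*y + 47; no integer root y with |y| ≤ 4.
  x = 4: f_y(4, y) = 6*y**2 - 34*y + 44; vanishes at y ∈ {2}. (4, 2): f_x = 16 ≠ 0.
Only singular point on the grid: (2, 3).
Classify: substitute x = 2 + u, y = 3 + v and expand: f = u**3 - u**2*v + 2*v**3 + v**2.
No constant or linear terms (consistent with a singular point). Quadratic part: v**2. Cubic part: u**3 - u**2*v + 2*v**3.
The quadratic part v**2 is a perfect square, so there is a single (double) tangent line v = 0, i.e. y = 3. Restricting the cubic part to that line (v = 0) leaves u**3 ≠ 0, so f is not divisible by v and the branch is v² ≈ -u**3 to lowest order — this is a cusp.
Classification: cusp.


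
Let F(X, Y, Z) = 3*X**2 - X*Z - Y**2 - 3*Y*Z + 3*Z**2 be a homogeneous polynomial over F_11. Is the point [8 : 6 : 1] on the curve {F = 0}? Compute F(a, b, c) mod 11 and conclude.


F(8,6,1) ≡ 1 (mod 11); P is NOT on the curve.

Evaluate F(8, 6, 1) term-by-term (mod 11).
  3*X**2 ↦ 3·64·1·1 = 192
  -X*Z ↦ -1·8·1·1 = -8
  -Y**2 ↦ -1·1·36·1 = -36
  -3*Y*Z ↦ -3·1·6·1 = -18
  3*Z**2 ↦ 3·1·1·1 = 3
Sum: F(8, 6, 1) = (192) + (-8) + (-36) + (-18) + (3) = 133.
Reducing mod 11: 133 ≡ 1 (mod 11).
Since F(a, b, c) ≡ 1 ≠ 0 (mod 11), P does NOT lie on the curve.


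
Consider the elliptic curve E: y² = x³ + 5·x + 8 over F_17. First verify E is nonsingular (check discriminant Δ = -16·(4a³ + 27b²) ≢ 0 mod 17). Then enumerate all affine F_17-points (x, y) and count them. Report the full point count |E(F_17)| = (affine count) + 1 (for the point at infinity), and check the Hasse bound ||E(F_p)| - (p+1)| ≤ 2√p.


Affine points = {(0, 5), (0, 12), (2, 3), (2, 14), (3, 4), (3, 13), (6, 4), (6, 13), (8, 4), (8, 13), (9, 0), (10, 2), (10, 15), (11, 0), (13, 3), (13, 14), (14, 0), (16, 6), (16, 11)}; affine count = 19; |E(F_17)| = 20.

Discriminant check: Δ ∝ 4a³ + 27b² = 4·5³ + 27·8² = 4·125 + 27·64 ≡ 1 (mod 17). Nonzero ⇒ E is nonsingular.
For each x ∈ F_17, compute rhs = x³ + 5·x + 8 mod 17, then count y ∈ F_17 with y² ≡ rhs.
  x = 0: rhs = 8, matching y values: 5, 12 (2 points).
  x = 1: rhs = 14, matching y values: none (0 points).
  x = 2: rhs = 9, matching y values: 3, 14 (2 points).
  x = 3: rhs = 16, matching y values: 4, 13 (2 points).
  x = 4: rhs = 7, matching y values: none (0 points).
  x = 5: rhs = 5, matching y values: none (0 points).
  x = 6: rhs = 16, matching y values: 4, 13 (2 points).
  x = 7: rhs = 12, matching y values: none (0 points).
  x = 8: rhs = 16, matching y values: 4, 13 (2 points).
  x = 9: rhs = 0, matching y values: 0 (1 points).
  x = 10: rhs = 4, matching y values: 2, 15 (2 points).
  x = 11: rhs = 0, matching y values: 0 (1 points).
  x = 12: rhs = 11, matching y values: none (0 points).
  x = 13: rhs = 9, matching y values: 3, 14 (2 points).
  x = 14: rhs = 0, matching y values: 0 (1 points).
  x = 15: rhs = 7, matching y values: none (0 points).
  x = 16: rhs = 2, matching y values: 6, 11 (2 points).
Total affine count: 19.
Full point count |E(F_17)| = 19 + 1 = 20.
Hasse bound: |20 − (17+1)| = |2| = 2 ≤ 2√17 ≈ 8.2462 ✓.


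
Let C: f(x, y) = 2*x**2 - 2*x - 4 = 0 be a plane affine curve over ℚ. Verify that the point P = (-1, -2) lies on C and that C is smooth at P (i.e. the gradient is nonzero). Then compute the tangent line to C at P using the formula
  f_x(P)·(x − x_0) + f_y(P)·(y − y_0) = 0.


Tangent line at P: -6*x - 6 = 0.

Step 1: f(-1, -2) = 0, so P lies on C.
Step 2: partial derivatives
  f_x(x, y) = 4*x - 2, f_y(x, y) = 0.
  f_x(P) = -6, f_y(P) = 0 (gradient nonzero, so P is smooth).
Step 3: tangent line at P: -6·(x − -1) + 0·(y − -2) = 0.
Expanding: -6*x - 6 = 0.


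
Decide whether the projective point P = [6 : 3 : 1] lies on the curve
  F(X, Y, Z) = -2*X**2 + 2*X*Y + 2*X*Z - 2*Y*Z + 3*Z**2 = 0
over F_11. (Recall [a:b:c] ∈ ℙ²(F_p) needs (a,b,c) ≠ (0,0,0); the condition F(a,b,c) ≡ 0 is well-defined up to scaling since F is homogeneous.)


F(6,3,1) ≡ 6 (mod 11); P is NOT on the curve.

Evaluate F(6, 3, 1) term-by-term (mod 11).
  -2*X**2 ↦ -2·36·1·1 = -72
  2*X*Y ↦ 2·6·3·1 = 36
  2*X*Z ↦ 2·6·1·1 = 12
  -2*Y*Z ↦ -2·1·3·1 = -6
  3*Z**2 ↦ 3·1·1·1 = 3
Sum: F(6, 3, 1) = (-72) + (36) + (12) + (-6) + (3) = -27.
Reducing mod 11: -27 ≡ 6 (mod 11).
Since F(a, b, c) ≡ 6 ≠ 0 (mod 11), P does NOT lie on the curve.


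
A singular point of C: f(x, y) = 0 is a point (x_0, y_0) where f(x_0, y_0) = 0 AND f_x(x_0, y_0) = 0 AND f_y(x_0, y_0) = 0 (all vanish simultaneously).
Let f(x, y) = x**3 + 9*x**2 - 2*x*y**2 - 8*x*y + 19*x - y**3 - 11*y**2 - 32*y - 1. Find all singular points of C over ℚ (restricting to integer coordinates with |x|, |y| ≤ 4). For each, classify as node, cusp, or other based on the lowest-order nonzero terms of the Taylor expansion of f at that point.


Singular points: {(-3, -2)}; classification: cusp.

Compute partial derivatives:
  f_x = 3*x**2 + 18*x - 2*y**2 - 8*y + 19.
  f_y = -4*x*y - 8*x - 3*y**2 - 22*y - 32.
Scan x_0 ∈ {−4, ..., 4}. For each x_0, f_y(x_0, y) is a polynomial in y; find its integer roots y ∈ {−4, ..., 4}, then test f_x and f at those candidates.
  x = -4: f_y(-4, y) = -3*y**2 - 6*y; vanishes at y ∈ {-2, 0}. (-4, -2): f_x = 3 ≠ 0; (-4, 0): f_x = -5 ≠ 0.
  x = -3: f_y(-3, y) = -3*y**2 - 10*y - 8; vanishes at y ∈ {-2}. (-3, -2): f_x = 0, f = 0 — SINGULAR.
  x = -2: f_y(-2, y) = -3*y**2 - 14*y - 16; vanishes at y ∈ {-2}. (-2, -2): f_x = 3 ≠ 0.
  x = -1: f_y(-1, y) = -3*y**2 - 18*y - 24; vanishes at y ∈ {-4, -2}. (-1, -4): f_x = 4 ≠ 0; (-1, -2): f_x = 12 ≠ 0.
  x = 0: f_y(0, y) = -3*y**2 - 22*y - 32; vanishes at y ∈ {-2}. (0, -2): f_x = 27 ≠ 0.
  x = 1: f_y(1, y) = -3*y**2 - 26*y - 40; vanishes at y ∈ {-2}. (1, -2): f_x = 48 ≠ 0.
  x = 2: f_y(2, y) = -3*y**2 - 30*y - 48; vanishes at y ∈ {-2}. (2, -2): f_x = 75 ≠ 0.
  x = 3: f_y(3, y) = -3*y**2 - 34*y - 56; vanishes at y ∈ {-2}. (3, -2): f_x = 108 ≠ 0.
  x = 4: f_y(4, y) = -3*y**2 - 38*y - 64; vanishes at y ∈ {-2}. (4, -2): f_x = 147 ≠ 0.
Only singular point on the grid: (-3, -2).
Classify: substitute x = -3 + u, y = -2 + v and expand: f = u**3 - 2*u*v**2 - v**3 + v**2.
No constant or linear terms (consistent with a singular point). Quadratic part: v**2. Cubic part: u**3 - 2*u*v**2 - v**3.
The quadratic part v**2 is a perfect square, so there is a single (double) tangent line v = 0, i.e. y = -2. Restricting the cubic part to that line (v = 0) leaves u**3 ≠ 0, so f is not divisible by v and the branch is v² ≈ -u**3 to lowest order — this is a cusp.
Classification: cusp.


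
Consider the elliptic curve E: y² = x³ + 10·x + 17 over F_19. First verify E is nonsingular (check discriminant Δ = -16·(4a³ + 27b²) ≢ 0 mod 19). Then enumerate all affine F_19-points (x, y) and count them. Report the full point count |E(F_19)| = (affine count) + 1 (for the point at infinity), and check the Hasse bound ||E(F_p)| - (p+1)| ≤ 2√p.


Affine points = {(0, 6), (0, 13), (1, 3), (1, 16), (2, 8), (2, 11), (3, 6), (3, 13), (4, 8), (4, 11), (8, 1), (8, 18), (9, 0), (13, 8), (13, 11), (16, 6), (16, 13), (18, 5), (18, 14)}; affine count = 19; |E(F_19)| = 20.

Discriminant check: Δ ∝ 4a³ + 27b² = 4·10³ + 27·17² = 4·1000 + 27·289 ≡ 4 (mod 19). Nonzero ⇒ E is nonsingular.
For each x ∈ F_19, compute rhs = x³ + 10·x + 17 mod 19, then count y ∈ F_19 with y² ≡ rhs.
  x = 0: rhs = 17, matching y values: 6, 13 (2 points).
  x = 1: rhs = 9, matching y values: 3, 16 (2 points).
  x = 2: rhs = 7, matching y values: 8, 11 (2 points).
  x = 3: rhs = 17, matching y values: 6, 13 (2 points).
  x = 4: rhs = 7, matching y values: 8, 11 (2 points).
  x = 5: rhs = 2, matching y values: none (0 points).
  x = 6: rhs = 8, matching y values: none (0 points).
  x = 7: rhs = 12, matching y values: none (0 points).
  x = 8: rhs = 1, matching y values: 1, 18 (2 points).
  x = 9: rhs = 0, matching y values: 0 (1 points).
  x = 10: rhs = 15, matching y values: none (0 points).
  x = 11: rhs = 14, matching y values: none (0 points).
  x = 12: rhs = 3, matching y values: none (0 points).
  x = 13: rhs = 7, matching y values: 8, 11 (2 points).
  x = 14: rhs = 13, matching y values: none (0 points).
  x = 15: rhs = 8, matching y values: none (0 points).
  x = 16: rhs = 17, matching y values: 6, 13 (2 points).
  x = 17: rhs = 8, matching y values: none (0 points).
  x = 18: rhs = 6, matching y values: 5, 14 (2 points).
Total affine count: 19.
Full point count |E(F_19)| = 19 + 1 = 20.
Hasse bound: |20 − (19+1)| = |0| = 0 ≤ 2√19 ≈ 8.7178 ✓.


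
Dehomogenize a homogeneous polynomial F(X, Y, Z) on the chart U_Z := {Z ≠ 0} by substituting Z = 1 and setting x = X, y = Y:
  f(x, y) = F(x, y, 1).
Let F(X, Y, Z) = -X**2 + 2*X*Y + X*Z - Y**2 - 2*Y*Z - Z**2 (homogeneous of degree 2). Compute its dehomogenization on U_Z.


f(x, y) = -x**2 + 2*x*y + x - y**2 - 2*y - 1

On U_Z we set Z = 1. Each monomial c·X^i·Y^j·Z^k in F becomes c·x^i·y^j·1^k = c·x^i·y^j.
Substituting Z = 1: F(X, Y, 1) = -x**2 + 2*x*y + x - y**2 - 2*y - 1.
Note: deg(f) ≤ deg(F) = 2; strict inequality happens when F is divisible by Z (lost terms).


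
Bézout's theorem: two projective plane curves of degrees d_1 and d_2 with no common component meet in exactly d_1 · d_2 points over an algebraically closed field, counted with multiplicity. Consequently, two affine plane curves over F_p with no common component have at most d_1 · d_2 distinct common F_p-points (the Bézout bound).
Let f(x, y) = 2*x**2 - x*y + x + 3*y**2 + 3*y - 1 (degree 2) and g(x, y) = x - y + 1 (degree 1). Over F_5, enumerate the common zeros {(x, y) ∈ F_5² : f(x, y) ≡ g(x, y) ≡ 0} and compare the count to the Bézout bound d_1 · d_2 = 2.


Common zeros: {(0, 1), (4, 0)}; count = 2; Bézout bound = 2.

deg(f) = 2, deg(g) = 1, so Bézout bound = 2.
Scan x ∈ F_5. For each x, list the y ∈ F_5 with f(x, y) ≡ 0 and those with g(x, y) ≡ 0 (mod 5); the common zeros in that column are the intersection.
  x = 0: f ≡ 0 at y ∈ {1, 3}; g ≡ 0 at y ∈ {1}; common: {1}.
  x = 1: f ≡ 0 at y ∈ {3}; g ≡ 0 at y ∈ {2}; common: ∅.
  x = 2: f ≡ 0 at y ∈ ∅; g ≡ 0 at y ∈ {3}; common: ∅.
  x = 3: f ≡ 0 at y ∈ {0}; g ≡ 0 at y ∈ {4}; common: ∅.
  x = 4: f ≡ 0 at y ∈ {0, 2}; g ≡ 0 at y ∈ {0}; common: {0}.
Collecting: common zeros = {(0, 1), (4, 0)}, so the count is 2.
Comparison with the Bézout bound: 2 ≤ 2 = deg(f)·deg(g), as expected for curves with no common component (the bound is attained).


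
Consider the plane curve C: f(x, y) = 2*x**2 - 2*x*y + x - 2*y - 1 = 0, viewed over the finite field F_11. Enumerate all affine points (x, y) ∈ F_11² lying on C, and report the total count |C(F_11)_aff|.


Affine F_11-points: {(0, 5), (1, 6), (2, 7), (3, 8), (4, 9), (5, 10), (6, 0), (7, 1), (8, 2), (9, 3), (10, 0), (10, 1), (10, 2), (10, 3), (10, 4), (10, 5), (10, 6), (10, 7), (10, 8), (10, 9), (10, 10)}; count = 21.

For each of the 121 pairs (x, y) ∈ F_11², evaluate f(x, y) mod 11. Record the zeros.
  x = 0: [0↦10, 1↦8, 2↦6, 3↦4, 4↦2, 5↦0, 6↦9, 7↦7, 8↦5, 9↦3, 10↦1]  zeros at y ∈ {5}
  x = 1: [0↦2, 1↦9, 2↦5, 3↦1, 4↦8, 5↦4, 6↦0, 7↦7, 8↦3, 9↦10, 10↦6]  zeros at y ∈ {6}
  x = 2: [0↦9, 1↦3, 2↦8, 3↦2, 4↦7, 5↦1, 6↦6, 7↦0, 8↦5, 9↦10, 10↦4]  zeros at y ∈ {7}
  x = 3: [0↦9, 1↦1, 2↦4, 3↦7, 4↦10, 5↦2, 6↦5, 7↦8, 8↦0, 9↦3, 10↦6]  zeros at y ∈ {8}
  x = 4: [0↦2, 1↦3, 2↦4, 3↦5, 4↦6, 5↦7, 6↦8, 7↦9, 8↦10, 9↦0, 10↦1]  zeros at y ∈ {9}
  x = 5: [0↦10, 1↦9, 2↦8, 3↦7, 4↦6, 5↦5, 6↦4, 7↦3, 8↦2, 9↦1, 10↦0]  zeros at y ∈ {10}
  x = 6: [0↦0, 1↦8, 2↦5, 3↦2, 4↦10, 5↦7, 6↦4, 7↦1, 8↦9, 9↦6, 10↦3]  zeros at y ∈ {0}
  x = 7: [0↦5, 1↦0, 2↦6, 3↦1, 4↦7, 5↦2, 6↦8, 7↦3, 8↦9, 9↦4, 10↦10]  zeros at y ∈ {1}
  x = 8: [0↦3, 1↦7, 2↦0, 3↦4, 4↦8, 5↦1, 6↦5, 7↦9, 8↦2, 9↦6, 10↦10]  zeros at y ∈ {2}
  x = 9: [0↦5, 1↦7, 2↦9, 3↦0, 4↦2, 5↦4, 6↦6, 7↦8, 8↦10, 9↦1, 10↦3]  zeros at y ∈ {3}
  x = 10: [0↦0, 1↦0, 2↦0, 3↦0, 4↦0, 5↦0, 6↦0, 7↦0, 8↦0, 9↦0, 10↦0]  zeros at y ∈ {0, 1, 2, 3, 4, 5, 6, 7, 8, 9, 10}
Collecting zeros: affine points = {(0, 5), (1, 6), (2, 7), (3, 8), (4, 9), (5, 10), (6, 0), (7, 1), (8, 2), (9, 3), (10, 0), (10, 1), (10, 2), (10, 3), (10, 4), (10, 5), (10, 6), (10, 7), (10, 8), (10, 9), (10, 10)}.
Total count |C(F_11)_aff| = 21.


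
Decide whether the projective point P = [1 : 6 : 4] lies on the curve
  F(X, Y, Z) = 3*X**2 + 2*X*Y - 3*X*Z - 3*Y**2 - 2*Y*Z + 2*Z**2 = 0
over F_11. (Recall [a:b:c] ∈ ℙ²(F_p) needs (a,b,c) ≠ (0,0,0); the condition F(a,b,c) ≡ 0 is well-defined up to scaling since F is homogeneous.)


F(1,6,4) ≡ 0 (mod 11); P is on the curve.

Evaluate F(1, 6, 4) term-by-term (mod 11).
  3*X**2 ↦ 3·1·1·1 = 3
  2*X*Y ↦ 2·1·6·1 = 12
  -3*X*Z ↦ -3·1·1·4 = -12
  -3*Y**2 ↦ -3·1·36·1 = -108
  -2*Y*Z ↦ -2·1·6·4 = -48
  2*Z**2 ↦ 2·1·1·16 = 32
Sum: F(1, 6, 4) = (3) + (12) + (-12) + (-108) + (-48) + (32) = -121.
Reducing mod 11: -121 ≡ 0 (mod 11).
Since F(a, b, c) ≡ 0 (mod 11), P lies on the curve.


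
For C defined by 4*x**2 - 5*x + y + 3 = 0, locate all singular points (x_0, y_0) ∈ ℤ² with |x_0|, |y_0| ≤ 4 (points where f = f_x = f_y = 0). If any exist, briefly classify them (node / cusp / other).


No singular points in the scanned grid; C is smooth there.

Compute partial derivatives:
  f_x = 8*x - 5.
  f_y = 1.
f_y = 1 is a nonzero constant, so f_y never vanishes: no point (x, y) can satisfy f = f_x = f_y = 0. In particular no (x, y) ∈ {−4, ..., 4}² is singular; the curve is smooth.


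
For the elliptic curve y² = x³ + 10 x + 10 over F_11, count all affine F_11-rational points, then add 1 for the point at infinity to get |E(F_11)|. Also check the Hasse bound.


Affine points = {(2, 4), (2, 7), (3, 1), (3, 10), (4, 2), (4, 9), (5, 3), (5, 8), (6, 0), (7, 4), (7, 7), (9, 2), (9, 9)}; affine count = 13; |E(F_11)| = 14.

Discriminant check: Δ ∝ 4a³ + 27b² = 4·10³ + 27·10² = 4·1000 + 27·100 ≡ 1 (mod 11). Nonzero ⇒ E is nonsingular.
For each x ∈ F_11, compute rhs = x³ + 10·x + 10 mod 11, then count y ∈ F_11 with y² ≡ rhs.
  x = 0: rhs = 10, matching y values: none (0 points).
  x = 1: rhs = 10, matching y values: none (0 points).
  x = 2: rhs = 5, matching y values: 4, 7 (2 points).
  x = 3: rhs = 1, matching y values: 1, 10 (2 points).
  x = 4: rhs = 4, matching y values: 2, 9 (2 points).
  x = 5: rhs = 9, matching y values: 3, 8 (2 points).
  x = 6: rhs = 0, matching y values: 0 (1 points).
  x = 7: rhs = 5, matching y values: 4, 7 (2 points).
  x = 8: rhs = 8, matching y values: none (0 points).
  x = 9: rhs = 4, matching y values: 2, 9 (2 points).
  x = 10: rhs = 10, matching y values: none (0 points).
Total affine count: 13.
Full point count |E(F_11)| = 13 + 1 = 14.
Hasse bound: |14 − (11+1)| = |2| = 2 ≤ 2√11 ≈ 6.6332 ✓.


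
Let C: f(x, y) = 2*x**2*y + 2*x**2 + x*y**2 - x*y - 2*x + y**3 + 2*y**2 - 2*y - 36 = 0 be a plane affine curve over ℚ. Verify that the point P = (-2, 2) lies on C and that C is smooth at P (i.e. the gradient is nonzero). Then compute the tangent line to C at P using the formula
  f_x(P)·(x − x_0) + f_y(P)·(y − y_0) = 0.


Tangent line at P: -24*x + 20*y - 88 = 0.

Step 1: f(-2, 2) = 0, so P lies on C.
Step 2: partial derivatives
  f_x(x, y) = 4*x*y + 4*x + y**2 - y - 2, f_y(x, y) = 2*x**2 + 2*x*y - x + 3*y**2 + 4*y - 2.
  f_x(P) = -24, f_y(P) = 20 (gradient nonzero, so P is smooth).
Step 3: tangent line at P: -24·(x − -2) + 20·(y − 2) = 0.
Expanding: -24*x + 20*y - 88 = 0.


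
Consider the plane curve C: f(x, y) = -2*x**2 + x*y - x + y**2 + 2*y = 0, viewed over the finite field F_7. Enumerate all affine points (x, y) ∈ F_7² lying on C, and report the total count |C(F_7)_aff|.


Affine F_7-points: {(0, 0), (0, 5), (1, 2), (2, 5), (3, 0), (3, 2)}; count = 6.

For each of the 49 pairs (x, y) ∈ F_7², evaluate f(x, y) mod 7. Record the zeros.
  x = 0: [0↦0, 1↦3, 2↦1, 3↦1, 4↦3, 5↦0, 6↦6]  zeros at y ∈ {0, 5}
  x = 1: [0↦4, 1↦1, 2↦0, 3↦1, 4↦4, 5↦2, 6↦2]  zeros at y ∈ {2}
  x = 2: [0↦4, 1↦2, 2↦2, 3↦4, 4↦1, 5↦0, 6↦1]  zeros at y ∈ {5}
  x = 3: [0↦0, 1↦6, 2↦0, 3↦3, 4↦1, 5↦1, 6↦3]  zeros at y ∈ {0, 2}
  x = 4: [0↦6, 1↦6, 2↦1, 3↦5, 4↦4, 5↦5, 6↦1]  zeros at y ∈ ∅
  x = 5: [0↦1, 1↦2, 2↦5, 3↦3, 4↦3, 5↦5, 6↦2]  zeros at y ∈ ∅
  x = 6: [0↦6, 1↦1, 2↦5, 3↦4, 4↦5, 5↦1, 6↦6]  zeros at y ∈ ∅
Collecting zeros: affine points = {(0, 0), (0, 5), (1, 2), (2, 5), (3, 0), (3, 2)}.
Total count |C(F_7)_aff| = 6.


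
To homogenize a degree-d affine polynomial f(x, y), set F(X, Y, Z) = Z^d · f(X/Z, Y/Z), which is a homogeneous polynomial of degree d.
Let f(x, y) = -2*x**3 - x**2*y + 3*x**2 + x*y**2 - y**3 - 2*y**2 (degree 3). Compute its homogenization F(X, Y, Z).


F(X, Y, Z) = -2*X**3 - X**2*Y + 3*X**2*Z + X*Y**2 - Y**3 - 2*Y**2*Z

deg(f) = 3.
Substitute x = X/Z, y = Y/Z into f, then multiply by Z^3.
  monomial -2·x^3·y^0 ↦ -2·X^3·Y^0·Z^0.
  monomial -1·x^2·y^1 ↦ -1·X^2·Y^1·Z^0.
  monomial 3·x^2·y^0 ↦ 3·X^2·Y^0·Z^1.
  monomial 1·x^1·y^2 ↦ 1·X^1·Y^2·Z^0.
  monomial -1·x^0·y^3 ↦ -1·X^0·Y^3·Z^0.
  monomial -2·x^0·y^2 ↦ -2·X^0·Y^2·Z^1.
Collecting: F(X, Y, Z) = -2*X**3 - X**2*Y + 3*X**2*Z + X*Y**2 - Y**3 - 2*Y**2*Z.


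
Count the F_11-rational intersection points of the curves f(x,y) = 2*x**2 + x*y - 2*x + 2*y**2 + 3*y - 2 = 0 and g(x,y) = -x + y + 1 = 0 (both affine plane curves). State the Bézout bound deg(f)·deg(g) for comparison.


Common zeros: ∅; count = 0; Bézout bound = 2.

deg(f) = 2, deg(g) = 1, so Bézout bound = 2.
Scan x ∈ F_11. For each x, list the y ∈ F_11 with f(x, y) ≡ 0 and those with g(x, y) ≡ 0 (mod 11); the common zeros in that column are the intersection.
  x = 0: f ≡ 0 at y ∈ {6, 9}; g ≡ 0 at y ∈ {10}; common: ∅.
  x = 1: f ≡ 0 at y ∈ ∅; g ≡ 0 at y ∈ {0}; common: ∅.
  x = 2: f ≡ 0 at y ∈ {5, 9}; g ≡ 0 at y ∈ {1}; common: ∅.
  x = 3: f ≡ 0 at y ∈ {4}; g ≡ 0 at y ∈ {2}; common: ∅.
  x = 4: f ≡ 0 at y ∈ {0, 2}; g ≡ 0 at y ∈ {3}; common: ∅.
  x = 5: f ≡ 0 at y ∈ ∅; g ≡ 0 at y ∈ {4}; common: ∅.
  x = 6: f ≡ 0 at y ∈ ∅; g ≡ 0 at y ∈ {5}; common: ∅.
  x = 7: f ≡ 0 at y ∈ {2, 4}; g ≡ 0 at y ∈ {6}; common: ∅.
  x = 8: f ≡ 0 at y ∈ {0}; g ≡ 0 at y ∈ {7}; common: ∅.
  x = 9: f ≡ 0 at y ∈ {6, 10}; g ≡ 0 at y ∈ {8}; common: ∅.
  x = 10: f ≡ 0 at y ∈ ∅; g ≡ 0 at y ∈ {9}; common: ∅.
Collecting: common zeros = ∅, so the count is 0.
Comparison with the Bézout bound: 0 ≤ 2 = deg(f)·deg(g), as expected for curves with no common component (the affine F_11-count falls short of the bound because intersections may lie at infinity, over extension fields, or carry multiplicity).


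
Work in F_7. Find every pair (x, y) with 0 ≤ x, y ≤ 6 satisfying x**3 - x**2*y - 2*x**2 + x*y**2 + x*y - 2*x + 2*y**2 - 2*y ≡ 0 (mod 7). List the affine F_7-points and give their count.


Affine F_7-points: {(0, 0), (0, 1), (3, 1), (3, 2), (5, 2)}; count = 5.

For each of the 49 pairs (x, y) ∈ F_7², evaluate f(x, y) mod 7. Record the zeros.
  x = 0: [0↦0, 1↦0, 2↦4, 3↦5, 4↦3, 5↦5, 6↦4]  zeros at y ∈ {0, 1}
  x = 1: [0↦4, 1↦5, 2↦5, 3↦4, 4↦2, 5↦6, 6↦2]  zeros at y ∈ ∅
  x = 2: [0↦3, 1↦3, 2↦4, 3↦6, 4↦2, 5↦6, 6↦4]  zeros at y ∈ ∅
  x = 3: [0↦3, 1↦0, 2↦0, 3↦3, 4↦2, 5↦4, 6↦2]  zeros at y ∈ {1, 2}
  x = 4: [0↦3, 1↦2, 2↦6, 3↦1, 4↦1, 5↦6, 6↦2]  zeros at y ∈ ∅
  x = 5: [0↦2, 1↦1, 2↦0, 3↦6, 4↦5, 5↦4, 6↦3]  zeros at y ∈ {2}
  x = 6: [0↦6, 1↦3, 2↦2, 3↦3, 4↦6, 5↦4, 6↦4]  zeros at y ∈ ∅
Collecting zeros: affine points = {(0, 0), (0, 1), (3, 1), (3, 2), (5, 2)}.
Total count |C(F_7)_aff| = 5.


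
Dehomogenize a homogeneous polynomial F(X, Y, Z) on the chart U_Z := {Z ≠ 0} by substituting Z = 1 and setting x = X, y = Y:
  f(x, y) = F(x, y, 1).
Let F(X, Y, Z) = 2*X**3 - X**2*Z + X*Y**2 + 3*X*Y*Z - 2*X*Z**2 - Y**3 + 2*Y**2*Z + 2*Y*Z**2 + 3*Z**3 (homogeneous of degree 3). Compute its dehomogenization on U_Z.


f(x, y) = 2*x**3 - x**2 + x*y**2 + 3*x*y - 2*x - y**3 + 2*y**2 + 2*y + 3

On U_Z we set Z = 1. Each monomial c·X^i·Y^j·Z^k in F becomes c·x^i·y^j·1^k = c·x^i·y^j.
Substituting Z = 1: F(X, Y, 1) = 2*x**3 - x**2 + x*y**2 + 3*x*y - 2*x - y**3 + 2*y**2 + 2*y + 3.
Note: deg(f) ≤ deg(F) = 3; strict inequality happens when F is divisible by Z (lost terms).


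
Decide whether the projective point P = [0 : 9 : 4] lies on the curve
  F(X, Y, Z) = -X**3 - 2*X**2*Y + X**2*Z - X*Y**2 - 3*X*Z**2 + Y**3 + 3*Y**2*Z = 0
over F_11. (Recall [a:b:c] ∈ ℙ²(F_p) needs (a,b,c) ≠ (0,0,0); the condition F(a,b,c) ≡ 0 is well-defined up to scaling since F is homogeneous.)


F(0,9,4) ≡ 7 (mod 11); P is NOT on the curve.

Evaluate F(0, 9, 4) term-by-term (mod 11).
  -X**3 ↦ -1·0·1·1 = 0
  -2*X**2*Y ↦ -2·0·9·1 = 0
  X**2*Z ↦ 1·0·1·4 = 0
  -X*Y**2 ↦ -1·0·81·1 = 0
  -3*X*Z**2 ↦ -3·0·1·16 = 0
  Y**3 ↦ 1·1·729·1 = 729
  3*Y**2*Z ↦ 3·1·81·4 = 972
Sum: F(0, 9, 4) = (0) + (0) + (0) + (0) + (0) + (729) + (972) = 1701.
Reducing mod 11: 1701 ≡ 7 (mod 11).
Since F(a, b, c) ≡ 7 ≠ 0 (mod 11), P does NOT lie on the curve.


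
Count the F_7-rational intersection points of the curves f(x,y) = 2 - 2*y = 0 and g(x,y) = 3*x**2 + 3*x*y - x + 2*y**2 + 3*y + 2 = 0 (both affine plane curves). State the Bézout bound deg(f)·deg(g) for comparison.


Common zeros: {(0, 1), (4, 1)}; count = 2; Bézout bound = 2.

deg(f) = 1, deg(g) = 2, so Bézout bound = 2.
Scan x ∈ F_7. For each x, list the y ∈ F_7 with f(x, y) ≡ 0 and those with g(x, y) ≡ 0 (mod 7); the common zeros in that column are the intersection.
  x = 0: f ≡ 0 at y ∈ {1}; g ≡ 0 at y ∈ {1}; common: {1}.
  x = 1: f ≡ 0 at y ∈ {1}; g ≡ 0 at y ∈ {5, 6}; common: ∅.
  x = 2: f ≡ 0 at y ∈ {1}; g ≡ 0 at y ∈ ∅; common: ∅.
  x = 3: f ≡ 0 at y ∈ {1}; g ≡ 0 at y ∈ ∅; common: ∅.
  x = 4: f ≡ 0 at y ∈ {1}; g ≡ 0 at y ∈ {1, 2}; common: {1}.
  x = 5: f ≡ 0 at y ∈ {1}; g ≡ 0 at y ∈ {6}; common: ∅.
  x = 6: f ≡ 0 at y ∈ {1}; g ≡ 0 at y ∈ {2, 5}; common: ∅.
Collecting: common zeros = {(0, 1), (4, 1)}, so the count is 2.
Comparison with the Bézout bound: 2 ≤ 2 = deg(f)·deg(g), as expected for curves with no common component (the bound is attained).


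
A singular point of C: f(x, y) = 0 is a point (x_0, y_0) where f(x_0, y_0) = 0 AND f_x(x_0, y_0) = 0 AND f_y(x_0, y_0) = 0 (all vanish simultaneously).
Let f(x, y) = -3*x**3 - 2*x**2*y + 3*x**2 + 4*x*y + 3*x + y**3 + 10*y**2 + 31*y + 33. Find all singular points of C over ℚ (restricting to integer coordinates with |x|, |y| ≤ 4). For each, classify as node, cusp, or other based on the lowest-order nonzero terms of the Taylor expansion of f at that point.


Singular points: {(1, -3)}; classification: cusp.

Compute partial derivatives:
  f_x = -9*x**2 - 4*x*y + 6*x + 4*y + 3.
  f_y = -2*x**2 + 4*x + 3*y**2 + 20*y + 31.
Scan x_0 ∈ {−4, ..., 4}. For each x_0, f_y(x_0, y) is a polynomial in y; find its integer roots y ∈ {−4, ..., 4}, then test f_x and f at those candidates.
  x = -4: f_y(-4, y) = 3*y**2 + 20*y - 17; no integer root y with |y| ≤ 4.
  x = -3: f_y(-3, y) = 3*y**2 + 20*y + 1; no integer root y with |y| ≤ 4.
  x = -2: f_y(-2, y) = 3*y**2 + 20*y + 15; no integer root y with |y| ≤ 4.
  x = -1: f_y(-1, y) = 3*y**2 + 20*y + 25; no integer root y with |y| ≤ 4.
  x = 0: f_y(0, y) = 3*y**2 + 20*y + 31; no integer root y with |y| ≤ 4.
  x = 1: f_y(1, y) = 3*y**2 + 20*y + 33; vanishes at y ∈ {-3}. (1, -3): f_x = 0, f = 0 — SINGULAR.
  x = 2: f_y(2, y) = 3*y**2 + 20*y + 31; no integer root y with |y| ≤ 4.
  x = 3: f_y(3, y) = 3*y**2 + 20*y + 25; no integer root y with |y| ≤ 4.
  x = 4: f_y(4, y) = 3*y**2 + 20*y + 15; no integer root y with |y| ≤ 4.
Only singular point on the grid: (1, -3).
Classify: substitute x = 1 + u, y = -3 + v and expand: f = -3*u**3 - 2*u**2*v + v**3 + v**2.
No constant or linear terms (consistent with a singular point). Quadratic part: v**2. Cubic part: -3*u**3 - 2*u**2*v + v**3.
The quadratic part v**2 is a perfect square, so there is a single (double) tangent line v = 0, i.e. y = -3. Restricting the cubic part to that line (v = 0) leaves -3*u**3 ≠ 0, so f is not divisible by v and the branch is v² ≈ 3*u**3 to lowest order — this is a cusp.
Classification: cusp.


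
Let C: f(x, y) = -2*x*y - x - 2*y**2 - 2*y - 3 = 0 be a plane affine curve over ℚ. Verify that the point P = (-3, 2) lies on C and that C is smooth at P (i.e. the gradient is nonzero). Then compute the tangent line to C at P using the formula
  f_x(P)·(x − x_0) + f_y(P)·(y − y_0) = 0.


Tangent line at P: -5*x - 4*y - 7 = 0.

Step 1: f(-3, 2) = 0, so P lies on C.
Step 2: partial derivatives
  f_x(x, y) = -2*y - 1, f_y(x, y) = -2*x - 4*y - 2.
  f_x(P) = -5, f_y(P) = -4 (gradient nonzero, so P is smooth).
Step 3: tangent line at P: -5·(x − -3) + -4·(y − 2) = 0.
Expanding: -5*x - 4*y - 7 = 0.


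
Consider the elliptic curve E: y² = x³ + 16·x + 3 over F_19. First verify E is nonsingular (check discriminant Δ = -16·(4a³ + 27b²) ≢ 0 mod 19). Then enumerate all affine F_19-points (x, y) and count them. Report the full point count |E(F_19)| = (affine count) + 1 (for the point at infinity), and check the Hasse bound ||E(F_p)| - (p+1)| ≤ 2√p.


Affine points = {(1, 1), (1, 18), (2, 9), (2, 10), (4, 6), (4, 13), (6, 7), (6, 12), (8, 4), (8, 15), (10, 2), (10, 17), (11, 3), (11, 16), (12, 2), (12, 17), (14, 8), (14, 11), (16, 2), (16, 17), (17, 1), (17, 18), (18, 9), (18, 10)}; affine count = 24; |E(F_19)| = 25.

Discriminant check: Δ ∝ 4a³ + 27b² = 4·16³ + 27·3² = 4·4096 + 27·9 ≡ 2 (mod 19). Nonzero ⇒ E is nonsingular.
For each x ∈ F_19, compute rhs = x³ + 16·x + 3 mod 19, then count y ∈ F_19 with y² ≡ rhs.
  x = 0: rhs = 3, matching y values: none (0 points).
  x = 1: rhs = 1, matching y values: 1, 18 (2 points).
  x = 2: rhs = 5, matching y values: 9, 10 (2 points).
  x = 3: rhs = 2, matching y values: none (0 points).
  x = 4: rhs = 17, matching y values: 6, 13 (2 points).
  x = 5: rhs = 18, matching y values: none (0 points).
  x = 6: rhs = 11, matching y values: 7, 12 (2 points).
  x = 7: rhs = 2, matching y values: none (0 points).
  x = 8: rhs = 16, matching y values: 4, 15 (2 points).
  x = 9: rhs = 2, matching y values: none (0 points).
  x = 10: rhs = 4, matching y values: 2, 17 (2 points).
  x = 11: rhs = 9, matching y values: 3, 16 (2 points).
  x = 12: rhs = 4, matching y values: 2, 17 (2 points).
  x = 13: rhs = 14, matching y values: none (0 points).
  x = 14: rhs = 7, matching y values: 8, 11 (2 points).
  x = 15: rhs = 8, matching y values: none (0 points).
  x = 16: rhs = 4, matching y values: 2, 17 (2 points).
  x = 17: rhs = 1, matching y values: 1, 18 (2 points).
  x = 18: rhs = 5, matching y values: 9, 10 (2 points).
Total affine count: 24.
Full point count |E(F_19)| = 24 + 1 = 25.
Hasse bound: |25 − (19+1)| = |5| = 5 ≤ 2√19 ≈ 8.7178 ✓.
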